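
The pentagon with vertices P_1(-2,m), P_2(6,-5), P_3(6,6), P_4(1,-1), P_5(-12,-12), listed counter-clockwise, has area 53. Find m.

-5

The doubled signed area Σ (x_i y_{i+1} − x_{i+1} y_i) is linear in m.
With m=0 it equals 16; the coefficient of m is -18 (from the two edges through P_1).
So -18·m + 16 = 2·53 = 106 ⇒ m = -5.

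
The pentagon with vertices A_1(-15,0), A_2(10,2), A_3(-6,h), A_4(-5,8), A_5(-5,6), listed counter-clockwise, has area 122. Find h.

The doubled signed area Σ (x_i y_{i+1} − x_{i+1} y_i) is linear in h.
With h=0 it equals 34; the coefficient of h is 15 (from the two edges through A_3).
So 15·h + 34 = 2·122 = 244 ⇒ h = 14.

14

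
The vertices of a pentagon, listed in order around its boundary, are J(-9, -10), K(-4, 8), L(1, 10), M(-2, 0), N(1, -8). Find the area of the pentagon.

Apply Gauss's area formula: 2A = Σ (x_i·y_{i+1} − x_{i+1}·y_i), indices taken mod 5.
Σ = (-112) + (-48) + (20) + (16) + (-82) = -206
Area = |Σ|/2 = 103.

103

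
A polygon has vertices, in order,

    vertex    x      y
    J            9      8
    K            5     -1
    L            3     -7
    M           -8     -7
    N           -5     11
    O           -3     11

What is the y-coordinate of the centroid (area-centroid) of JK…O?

Apply the shoelace formula. First the cross-terms c_i = x_i·y_{i+1} − x_{i+1}·y_i:
  -49, -32, -77, -123, -22, -123  ⇒  2A = -426, A = -213.
Then Σ (y_i + y_{i+1})·c_i = -2322, so ȳ = -2322 / (6·(-213)) = 129/71.

129/71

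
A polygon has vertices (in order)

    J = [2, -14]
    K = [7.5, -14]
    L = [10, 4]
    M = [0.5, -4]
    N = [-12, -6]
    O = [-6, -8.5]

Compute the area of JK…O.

Cross-terms: 77, 170, -42, -51, 66, 101  ⇒  Σ = 321
Area = |Σ|/2 = 160.5.

160.5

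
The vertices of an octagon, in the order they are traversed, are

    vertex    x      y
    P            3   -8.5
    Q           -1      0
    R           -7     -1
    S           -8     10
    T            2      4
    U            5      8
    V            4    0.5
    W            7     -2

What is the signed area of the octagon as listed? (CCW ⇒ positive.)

-118

P→Q: (3)(0) − (-1)(-8.5) = -8.5
Q→R: (-1)(-1) − (-7)(0) = 1
R→S: (-7)(10) − (-8)(-1) = -78
S→T: (-8)(4) − (2)(10) = -52
T→U: (2)(8) − (5)(4) = -4
U→V: (5)(0.5) − (4)(8) = -29.5
V→W: (4)(-2) − (7)(0.5) = -11.5
W→P: (7)(-8.5) − (3)(-2) = -53.5
Σ = -236
Signed area = Σ/2 = -118 (negative ⇒ clockwise traversal).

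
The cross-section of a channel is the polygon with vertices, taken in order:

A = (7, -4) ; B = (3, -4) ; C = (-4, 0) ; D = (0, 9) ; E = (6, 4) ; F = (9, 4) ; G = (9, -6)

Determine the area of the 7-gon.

109

Cross-terms: -16, -16, -36, -54, -12, -90, 6  ⇒  Σ = -218
Area = |Σ|/2 = 109.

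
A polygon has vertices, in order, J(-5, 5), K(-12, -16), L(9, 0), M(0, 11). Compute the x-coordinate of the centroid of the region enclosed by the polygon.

-122/73

Apply the shoelace (surveyor's) formula. First the cross-terms c_i = x_i·y_{i+1} − x_{i+1}·y_i:
  140, 144, 99, 55  ⇒  2A = 438, A = 219.
Then Σ (x_i + x_{i+1})·c_i = -2196, so x̄ = -2196 / (6·219) = -122/73.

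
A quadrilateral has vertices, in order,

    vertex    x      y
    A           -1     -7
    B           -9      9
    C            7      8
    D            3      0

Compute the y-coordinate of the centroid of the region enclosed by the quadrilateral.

23/7

Apply the surveyor's formula. First the cross-terms c_i = x_i·y_{i+1} − x_{i+1}·y_i:
  -72, -135, -24, -21  ⇒  2A = -252, A = -126.
Then Σ (y_i + y_{i+1})·c_i = -2484, so ȳ = -2484 / (6·(-126)) = 23/7.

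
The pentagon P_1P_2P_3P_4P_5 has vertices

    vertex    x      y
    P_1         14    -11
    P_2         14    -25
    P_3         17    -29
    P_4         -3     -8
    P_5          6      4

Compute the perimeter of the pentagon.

80

|P_1P_2| = √((0)² + (-14)²) = √196 = 14
|P_2P_3| = √((3)² + (-4)²) = √25 = 5
|P_3P_4| = √((-20)² + (21)²) = √841 = 29
|P_4P_5| = √((9)² + (12)²) = √225 = 15
|P_5P_1| = √((8)² + (-15)²) = √289 = 17
Perimeter = 14 + 5 + 29 + 15 + 17 = 80.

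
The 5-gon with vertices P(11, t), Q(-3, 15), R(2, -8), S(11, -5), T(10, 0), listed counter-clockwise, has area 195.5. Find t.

Write out the shoelace sum; only the two edges meeting at P involve t:
2·Area = [(10·t − 11·0) + (11·15 − (-3)·t)] + 122
       = 13·t + 287 = 391
⇒ t = 8.

8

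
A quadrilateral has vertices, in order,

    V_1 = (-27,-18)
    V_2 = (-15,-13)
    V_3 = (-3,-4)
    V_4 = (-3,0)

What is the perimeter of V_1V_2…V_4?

62

|V_1V_2| = √((12)² + (5)²) = √169 = 13
|V_2V_3| = √((12)² + (9)²) = √225 = 15
|V_3V_4| = √((0)² + (4)²) = √16 = 4
|V_4V_1| = √((-24)² + (-18)²) = √900 = 30
Perimeter = 13 + 15 + 4 + 30 = 62.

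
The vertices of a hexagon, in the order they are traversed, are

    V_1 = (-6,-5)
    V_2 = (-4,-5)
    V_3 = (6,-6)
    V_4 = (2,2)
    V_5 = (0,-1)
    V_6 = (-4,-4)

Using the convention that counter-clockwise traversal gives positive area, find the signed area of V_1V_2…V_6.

Apply Gauss's area formula: 2A = Σ (x_i·y_{i+1} − x_{i+1}·y_i), indices taken mod 6.
Cross-terms: 10, 54, 24, -2, -4, -4  ⇒  Σ = 78
Signed area = Σ/2 = 39 (positive ⇒ counter-clockwise traversal).

39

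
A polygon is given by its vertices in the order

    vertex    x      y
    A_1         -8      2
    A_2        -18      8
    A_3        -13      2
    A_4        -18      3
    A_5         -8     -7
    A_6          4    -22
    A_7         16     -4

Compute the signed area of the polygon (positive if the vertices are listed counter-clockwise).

Apply the shoelace (surveyor's) formula: 2A = Σ (x_i·y_{i+1} − x_{i+1}·y_i), indices taken mod 7.
Σ = (-28) + (68) + (-3) + (150) + (204) + (336) + (0) = 727
Signed area = Σ/2 = 363.5 (positive ⇒ counter-clockwise traversal).

363.5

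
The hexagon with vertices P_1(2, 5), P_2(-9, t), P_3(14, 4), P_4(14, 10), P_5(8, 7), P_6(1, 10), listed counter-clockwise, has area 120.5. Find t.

Write out the shoelace sum; only the two edges meeting at P_2 involve t:
2·Area = [(2·t − (-9)·5) + ((-9)·4 − 14·t)] + 160
       = -12·t + 169 = 241
⇒ t = -6.

-6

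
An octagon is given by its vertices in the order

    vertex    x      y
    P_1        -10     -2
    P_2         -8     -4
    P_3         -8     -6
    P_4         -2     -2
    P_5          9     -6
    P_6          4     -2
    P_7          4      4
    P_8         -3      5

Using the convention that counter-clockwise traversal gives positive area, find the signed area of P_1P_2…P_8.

Apply the surveyor's formula: 2A = Σ (x_i·y_{i+1} − x_{i+1}·y_i), indices taken mod 8.
Σ = (24) + (16) + (4) + (30) + (6) + (24) + (32) + (56) = 192
Signed area = Σ/2 = 96 (positive ⇒ counter-clockwise traversal).

96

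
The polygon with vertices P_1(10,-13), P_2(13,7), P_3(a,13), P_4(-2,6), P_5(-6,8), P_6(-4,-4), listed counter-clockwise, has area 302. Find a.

Write out the shoelace sum; only the two edges meeting at P_3 involve a:
2·Area = [(13·13 − a·7) + (a·6 − (-2)·13)] + 407
       = -1·a + 602 = 604
⇒ a = -2.

-2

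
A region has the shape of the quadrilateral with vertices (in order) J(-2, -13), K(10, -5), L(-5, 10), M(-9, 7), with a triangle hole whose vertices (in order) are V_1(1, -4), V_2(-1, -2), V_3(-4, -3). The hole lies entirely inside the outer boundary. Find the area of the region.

196.5

Outer boundary:
Apply Gauss's area formula: 2A = Σ (x_i·y_{i+1} − x_{i+1}·y_i), indices taken mod 4.
J→K: (-2)(-5) − (10)(-13) = 140
K→L: (10)(10) − (-5)(-5) = 75
L→M: (-5)(7) − (-9)(10) = 55
M→J: (-9)(-13) − (-2)(7) = 131
Σ = 401
Area = |Σ|/2 = 200.5.
Hole:
Cross-terms: -6, -5, 19  ⇒  Σ = 8
Area = |Σ|/2 = 4.
Net area = 200.5 − 4 = 196.5.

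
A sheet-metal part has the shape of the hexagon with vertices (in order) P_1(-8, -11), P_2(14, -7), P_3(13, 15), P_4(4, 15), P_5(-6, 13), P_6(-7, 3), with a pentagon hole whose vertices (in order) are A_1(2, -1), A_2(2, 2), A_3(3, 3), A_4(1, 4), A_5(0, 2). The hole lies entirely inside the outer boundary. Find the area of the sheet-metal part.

Outer boundary:
Apply Gauss's area formula: 2A = Σ (x_i·y_{i+1} − x_{i+1}·y_i), indices taken mod 6.
Σ = (210) + (301) + (135) + (142) + (73) + (101) = 962
Area = |Σ|/2 = 481.
Hole:
Cross-terms: 6, 0, 9, 2, -4  ⇒  Σ = 13
Area = |Σ|/2 = 6.5.
Net area = 481 − 6.5 = 474.5.

474.5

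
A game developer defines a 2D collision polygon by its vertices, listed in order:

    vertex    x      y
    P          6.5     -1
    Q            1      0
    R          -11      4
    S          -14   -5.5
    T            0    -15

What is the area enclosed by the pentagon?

214.5

Apply the shoelace (surveyor's) formula: 2A = Σ (x_i·y_{i+1} − x_{i+1}·y_i), indices taken mod 5.
Σ = (1) + (4) + (116.5) + (210) + (97.5) = 429
Area = |Σ|/2 = 214.5.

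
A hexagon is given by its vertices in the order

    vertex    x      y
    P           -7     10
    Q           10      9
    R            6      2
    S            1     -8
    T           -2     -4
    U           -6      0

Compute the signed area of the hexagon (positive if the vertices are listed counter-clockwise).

-175.5

P→Q: (-7)(9) − (10)(10) = -163
Q→R: (10)(2) − (6)(9) = -34
R→S: (6)(-8) − (1)(2) = -50
S→T: (1)(-4) − (-2)(-8) = -20
T→U: (-2)(0) − (-6)(-4) = -24
U→P: (-6)(10) − (-7)(0) = -60
Σ = -351
Signed area = Σ/2 = -175.5 (negative ⇒ clockwise traversal).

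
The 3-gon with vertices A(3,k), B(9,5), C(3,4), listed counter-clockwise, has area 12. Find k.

Write out the shoelace sum; only the two edges meeting at A involve k:
2·Area = [(3·k − 3·4) + (3·5 − 9·k)] + 21
       = -6·k + 24 = 24
⇒ k = 0.

0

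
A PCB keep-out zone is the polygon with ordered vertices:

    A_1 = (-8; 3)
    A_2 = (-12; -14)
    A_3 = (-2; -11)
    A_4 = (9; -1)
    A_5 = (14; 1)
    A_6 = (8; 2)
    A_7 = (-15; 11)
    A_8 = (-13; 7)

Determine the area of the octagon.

Σ = (148) + (104) + (101) + (23) + (20) + (118) + (38) + (17) = 569
Area = |Σ|/2 = 284.5.

284.5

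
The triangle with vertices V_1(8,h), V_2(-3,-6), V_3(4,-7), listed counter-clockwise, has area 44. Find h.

5

Write out the shoelace sum; only the two edges meeting at V_1 involve h:
2·Area = [(4·h − 8·(-7)) + (8·(-6) − (-3)·h)] + 45
       = 7·h + 53 = 88
⇒ h = 5.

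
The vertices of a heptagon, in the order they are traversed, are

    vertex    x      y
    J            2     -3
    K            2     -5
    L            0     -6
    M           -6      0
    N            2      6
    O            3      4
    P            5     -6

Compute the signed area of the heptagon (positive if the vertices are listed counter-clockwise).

Σ = (-4) + (-12) + (-36) + (-36) + (-10) + (-38) + (-3) = -139
Signed area = Σ/2 = -69.5 (negative ⇒ clockwise traversal).

-69.5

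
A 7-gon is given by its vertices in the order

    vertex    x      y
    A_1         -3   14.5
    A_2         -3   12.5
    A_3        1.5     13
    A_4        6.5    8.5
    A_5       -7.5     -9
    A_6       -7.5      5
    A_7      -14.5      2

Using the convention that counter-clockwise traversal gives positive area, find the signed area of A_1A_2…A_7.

-185

Apply the shoelace formula: 2A = Σ (x_i·y_{i+1} − x_{i+1}·y_i), indices taken mod 7.
Cross-terms: 6, -57.75, -71.75, 5.25, -105, 57.5, -204.25  ⇒  Σ = -370
Signed area = Σ/2 = -185 (negative ⇒ clockwise traversal).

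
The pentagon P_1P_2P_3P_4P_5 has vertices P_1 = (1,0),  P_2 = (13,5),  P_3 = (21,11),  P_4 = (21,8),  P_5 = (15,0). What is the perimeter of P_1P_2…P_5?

|P_1P_2| = √((12)² + (5)²) = √169 = 13
|P_2P_3| = √((8)² + (6)²) = √100 = 10
|P_3P_4| = √((0)² + (-3)²) = √9 = 3
|P_4P_5| = √((-6)² + (-8)²) = √100 = 10
|P_5P_1| = √((-14)² + (0)²) = √196 = 14
Perimeter = 13 + 10 + 3 + 10 + 14 = 50.

50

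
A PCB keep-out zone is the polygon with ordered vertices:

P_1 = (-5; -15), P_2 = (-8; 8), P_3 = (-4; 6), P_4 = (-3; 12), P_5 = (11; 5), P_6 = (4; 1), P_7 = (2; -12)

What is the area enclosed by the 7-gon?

251

Apply the shoelace (surveyor's) formula: 2A = Σ (x_i·y_{i+1} − x_{i+1}·y_i), indices taken mod 7.
Σ = (-160) + (-16) + (-30) + (-147) + (-9) + (-50) + (-90) = -502
Area = |Σ|/2 = 251.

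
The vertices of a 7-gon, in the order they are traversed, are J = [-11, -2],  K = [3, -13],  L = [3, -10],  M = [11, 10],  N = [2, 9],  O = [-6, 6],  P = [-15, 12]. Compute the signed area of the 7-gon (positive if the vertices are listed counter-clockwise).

Apply Gauss's area formula: 2A = Σ (x_i·y_{i+1} − x_{i+1}·y_i), indices taken mod 7.
Σ = (149) + (9) + (140) + (79) + (66) + (18) + (162) = 623
Signed area = Σ/2 = 311.5 (positive ⇒ counter-clockwise traversal).

311.5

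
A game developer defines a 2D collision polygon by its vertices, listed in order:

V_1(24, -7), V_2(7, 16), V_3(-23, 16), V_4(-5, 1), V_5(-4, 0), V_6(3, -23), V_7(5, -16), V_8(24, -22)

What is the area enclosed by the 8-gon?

Apply the surveyor's formula: 2A = Σ (x_i·y_{i+1} − x_{i+1}·y_i), indices taken mod 8.
Σ = (433) + (480) + (57) + (4) + (92) + (67) + (274) + (360) = 1767
Area = |Σ|/2 = 883.5.

883.5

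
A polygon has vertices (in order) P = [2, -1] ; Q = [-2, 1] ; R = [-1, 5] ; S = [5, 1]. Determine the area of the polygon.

Apply the surveyor's formula: 2A = Σ (x_i·y_{i+1} − x_{i+1}·y_i), indices taken mod 4.
Σ = (0) + (-9) + (-26) + (-7) = -42
Area = |Σ|/2 = 21.

21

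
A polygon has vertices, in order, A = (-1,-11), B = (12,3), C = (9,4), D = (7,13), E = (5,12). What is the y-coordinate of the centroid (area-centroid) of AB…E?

212/129

Apply Gauss's area formula. First the cross-terms c_i = x_i·y_{i+1} − x_{i+1}·y_i:
  129, 21, 89, 19, -43  ⇒  2A = 215, A = 107.5.
Then Σ (y_i + y_{i+1})·c_i = 1060, so ȳ = 1060 / (6·107.5) = 212/129.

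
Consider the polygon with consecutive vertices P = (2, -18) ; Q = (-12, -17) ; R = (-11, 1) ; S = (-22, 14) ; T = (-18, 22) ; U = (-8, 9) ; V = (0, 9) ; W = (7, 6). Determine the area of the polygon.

Apply the shoelace formula: 2A = Σ (x_i·y_{i+1} − x_{i+1}·y_i), indices taken mod 8.
P→Q: (2)(-17) − (-12)(-18) = -250
Q→R: (-12)(1) − (-11)(-17) = -199
R→S: (-11)(14) − (-22)(1) = -132
S→T: (-22)(22) − (-18)(14) = -232
T→U: (-18)(9) − (-8)(22) = 14
U→V: (-8)(9) − (0)(9) = -72
V→W: (0)(6) − (7)(9) = -63
W→P: (7)(-18) − (2)(6) = -138
Σ = -1072
Area = |Σ|/2 = 536.

536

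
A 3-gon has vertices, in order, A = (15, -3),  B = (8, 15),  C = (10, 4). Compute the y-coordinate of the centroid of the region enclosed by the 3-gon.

16/3

Apply the shoelace formula. First the cross-terms c_i = x_i·y_{i+1} − x_{i+1}·y_i:
  249, -118, -90  ⇒  2A = 41, A = 20.5.
Then Σ (y_i + y_{i+1})·c_i = 656, so ȳ = 656 / (6·20.5) = 16/3.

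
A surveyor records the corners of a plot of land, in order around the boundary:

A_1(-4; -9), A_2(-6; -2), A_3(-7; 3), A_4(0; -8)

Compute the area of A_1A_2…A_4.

Apply the shoelace (surveyor's) formula: 2A = Σ (x_i·y_{i+1} − x_{i+1}·y_i), indices taken mod 4.
Cross-terms: -46, -32, 56, -32  ⇒  Σ = -54
Area = |Σ|/2 = 27.

27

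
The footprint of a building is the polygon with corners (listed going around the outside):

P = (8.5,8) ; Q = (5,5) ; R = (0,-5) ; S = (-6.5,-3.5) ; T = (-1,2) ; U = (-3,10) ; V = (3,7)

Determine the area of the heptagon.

81

Apply the surveyor's formula: 2A = Σ (x_i·y_{i+1} − x_{i+1}·y_i), indices taken mod 7.
Σ = (2.5) + (-25) + (-32.5) + (-16.5) + (-4) + (-51) + (-35.5) = -162
Area = |Σ|/2 = 81.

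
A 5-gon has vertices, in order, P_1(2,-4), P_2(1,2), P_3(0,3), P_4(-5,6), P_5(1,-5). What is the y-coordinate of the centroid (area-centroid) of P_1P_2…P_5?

11/17

Apply the surveyor's formula. First the cross-terms c_i = x_i·y_{i+1} − x_{i+1}·y_i:
  8, 3, 15, 19, 6  ⇒  2A = 51, A = 25.5.
Then Σ (y_i + y_{i+1})·c_i = 99, so ȳ = 99 / (6·25.5) = 11/17.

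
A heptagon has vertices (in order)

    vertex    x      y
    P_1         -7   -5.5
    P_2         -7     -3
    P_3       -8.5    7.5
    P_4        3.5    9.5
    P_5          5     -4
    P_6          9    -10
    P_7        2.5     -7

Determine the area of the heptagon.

189.375

Apply the shoelace formula: 2A = Σ (x_i·y_{i+1} − x_{i+1}·y_i), indices taken mod 7.
Σ = (-17.5) + (-78) + (-107) + (-61.5) + (-14) + (-38) + (-62.75) = -378.75
Area = |Σ|/2 = 189.375.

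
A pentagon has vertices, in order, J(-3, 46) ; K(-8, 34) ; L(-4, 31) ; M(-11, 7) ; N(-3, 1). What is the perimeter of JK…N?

98

|JK| = √((-5)² + (-12)²) = √169 = 13
|KL| = √((4)² + (-3)²) = √25 = 5
|LM| = √((-7)² + (-24)²) = √625 = 25
|MN| = √((8)² + (-6)²) = √100 = 10
|NJ| = √((0)² + (45)²) = √2025 = 45
Perimeter = 13 + 5 + 25 + 10 + 45 = 98.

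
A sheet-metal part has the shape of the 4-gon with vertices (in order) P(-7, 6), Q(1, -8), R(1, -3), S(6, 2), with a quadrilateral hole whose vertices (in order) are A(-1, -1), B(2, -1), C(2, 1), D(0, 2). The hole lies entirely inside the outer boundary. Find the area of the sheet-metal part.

Outer boundary:
Cross-terms: 50, 5, 20, 50  ⇒  Σ = 125
Area = |Σ|/2 = 62.5.
Hole:
Apply the shoelace (surveyor's) formula: 2A = Σ (x_i·y_{i+1} − x_{i+1}·y_i), indices taken mod 4.
Cross-terms: 3, 4, 4, 2  ⇒  Σ = 13
Area = |Σ|/2 = 6.5.
Net area = 62.5 − 6.5 = 56.

56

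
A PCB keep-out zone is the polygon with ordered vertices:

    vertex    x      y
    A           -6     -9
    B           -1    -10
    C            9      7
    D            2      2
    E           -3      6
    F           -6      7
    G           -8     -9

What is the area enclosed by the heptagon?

Cross-terms: 51, 83, 4, 18, 15, 110, 18  ⇒  Σ = 299
Area = |Σ|/2 = 149.5.

149.5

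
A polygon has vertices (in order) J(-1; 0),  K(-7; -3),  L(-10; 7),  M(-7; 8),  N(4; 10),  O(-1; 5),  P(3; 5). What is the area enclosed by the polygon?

Apply Gauss's area formula: 2A = Σ (x_i·y_{i+1} − x_{i+1}·y_i), indices taken mod 7.
Σ = (3) + (-79) + (-31) + (-102) + (30) + (-20) + (5) = -194
Area = |Σ|/2 = 97.

97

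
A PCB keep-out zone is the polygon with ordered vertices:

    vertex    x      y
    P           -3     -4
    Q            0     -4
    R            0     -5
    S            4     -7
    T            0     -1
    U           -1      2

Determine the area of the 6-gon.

Apply the surveyor's formula: 2A = Σ (x_i·y_{i+1} − x_{i+1}·y_i), indices taken mod 6.
Cross-terms: 12, 0, 20, -4, -1, 10  ⇒  Σ = 37
Area = |Σ|/2 = 18.5.

18.5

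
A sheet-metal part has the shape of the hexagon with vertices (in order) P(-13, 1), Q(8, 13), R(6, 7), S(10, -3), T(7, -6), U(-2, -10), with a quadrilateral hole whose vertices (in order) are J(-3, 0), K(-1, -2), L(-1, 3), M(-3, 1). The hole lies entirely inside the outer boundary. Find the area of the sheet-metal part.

264

Outer boundary:
Apply the shoelace formula: 2A = Σ (x_i·y_{i+1} − x_{i+1}·y_i), indices taken mod 6.
P→Q: (-13)(13) − (8)(1) = -177
Q→R: (8)(7) − (6)(13) = -22
R→S: (6)(-3) − (10)(7) = -88
S→T: (10)(-6) − (7)(-3) = -39
T→U: (7)(-10) − (-2)(-6) = -82
U→P: (-2)(1) − (-13)(-10) = -132
Σ = -540
Area = |Σ|/2 = 270.
Hole:
Cross-terms: 6, -5, 8, 3  ⇒  Σ = 12
Area = |Σ|/2 = 6.
Net area = 270 − 6 = 264.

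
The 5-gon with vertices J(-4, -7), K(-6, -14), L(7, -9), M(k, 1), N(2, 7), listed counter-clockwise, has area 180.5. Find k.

11

Write out the shoelace sum; only the two edges meeting at M involve k:
2·Area = [(7·1 − k·(-9)) + (k·7 − 2·1)] + 180
       = 16·k + 185 = 361
⇒ k = 11.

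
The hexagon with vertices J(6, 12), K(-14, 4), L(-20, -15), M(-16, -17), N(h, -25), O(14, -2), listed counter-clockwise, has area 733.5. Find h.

-3

The doubled signed area Σ (x_i y_{i+1} − x_{i+1} y_i) is linear in h.
With h=0 it equals 1512; the coefficient of h is 15 (from the two edges through N).
So 15·h + 1512 = 2·733.5 = 1467 ⇒ h = -3.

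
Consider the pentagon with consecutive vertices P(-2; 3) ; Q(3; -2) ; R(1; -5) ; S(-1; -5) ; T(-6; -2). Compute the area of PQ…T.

Apply the shoelace (surveyor's) formula: 2A = Σ (x_i·y_{i+1} − x_{i+1}·y_i), indices taken mod 5.
Σ = (-5) + (-13) + (-10) + (-28) + (-22) = -78
Area = |Σ|/2 = 39.

39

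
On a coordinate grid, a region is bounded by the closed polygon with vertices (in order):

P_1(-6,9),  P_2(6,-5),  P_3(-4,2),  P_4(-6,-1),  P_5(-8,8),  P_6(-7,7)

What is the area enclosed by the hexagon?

P_1→P_2: (-6)(-5) − (6)(9) = -24
P_2→P_3: (6)(2) − (-4)(-5) = -8
P_3→P_4: (-4)(-1) − (-6)(2) = 16
P_4→P_5: (-6)(8) − (-8)(-1) = -56
P_5→P_6: (-8)(7) − (-7)(8) = 0
P_6→P_1: (-7)(9) − (-6)(7) = -21
Σ = -93
Area = |Σ|/2 = 46.5.

46.5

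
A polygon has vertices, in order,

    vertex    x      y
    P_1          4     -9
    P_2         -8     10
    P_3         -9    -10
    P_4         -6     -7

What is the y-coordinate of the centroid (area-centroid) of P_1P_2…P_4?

Apply the shoelace (surveyor's) formula. First the cross-terms c_i = x_i·y_{i+1} − x_{i+1}·y_i:
  -32, 170, 3, 82  ⇒  2A = 223, A = 111.5.
Then Σ (y_i + y_{i+1})·c_i = -1395, so ȳ = -1395 / (6·111.5) = -465/223.

-465/223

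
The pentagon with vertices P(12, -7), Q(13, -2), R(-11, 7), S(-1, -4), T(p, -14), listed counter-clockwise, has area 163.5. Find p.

14

The doubled signed area Σ (x_i y_{i+1} − x_{i+1} y_i) is linear in p.
With p=0 it equals 369; the coefficient of p is -3 (from the two edges through T).
So -3·p + 369 = 2·163.5 = 327 ⇒ p = 14.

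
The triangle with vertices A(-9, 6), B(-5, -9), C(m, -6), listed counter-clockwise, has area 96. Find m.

The doubled signed area Σ (x_i y_{i+1} − x_{i+1} y_i) is linear in m.
With m=0 it equals 87; the coefficient of m is 15 (from the two edges through C).
So 15·m + 87 = 2·96 = 192 ⇒ m = 7.

7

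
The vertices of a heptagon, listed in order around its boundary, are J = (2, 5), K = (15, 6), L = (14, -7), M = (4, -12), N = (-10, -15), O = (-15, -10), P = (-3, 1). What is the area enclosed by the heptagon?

379.5

Apply the surveyor's formula: 2A = Σ (x_i·y_{i+1} − x_{i+1}·y_i), indices taken mod 7.
Σ = (-63) + (-189) + (-140) + (-180) + (-125) + (-45) + (-17) = -759
Area = |Σ|/2 = 379.5.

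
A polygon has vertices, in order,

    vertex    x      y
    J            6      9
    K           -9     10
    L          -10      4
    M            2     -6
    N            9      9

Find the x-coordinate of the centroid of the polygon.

-143/178

Apply the surveyor's formula. First the cross-terms c_i = x_i·y_{i+1} − x_{i+1}·y_i:
  141, 64, 52, 72, 27  ⇒  2A = 356, A = 178.
Then Σ (x_i + x_{i+1})·c_i = -858, so x̄ = -858 / (6·178) = -143/178.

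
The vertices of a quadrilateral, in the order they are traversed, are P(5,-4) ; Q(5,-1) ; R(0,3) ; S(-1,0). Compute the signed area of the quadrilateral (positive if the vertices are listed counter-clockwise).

Σ = (15) + (15) + (3) + (4) = 37
Signed area = Σ/2 = 18.5 (positive ⇒ counter-clockwise traversal).

18.5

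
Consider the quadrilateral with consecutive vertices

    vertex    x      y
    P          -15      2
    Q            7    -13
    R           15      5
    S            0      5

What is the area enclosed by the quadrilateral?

280.5

Cross-terms: 181, 230, 75, 75  ⇒  Σ = 561
Area = |Σ|/2 = 280.5.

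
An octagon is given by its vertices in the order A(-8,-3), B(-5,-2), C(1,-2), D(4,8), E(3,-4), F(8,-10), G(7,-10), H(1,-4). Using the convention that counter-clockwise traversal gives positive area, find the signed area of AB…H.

-36

Cross-terms: 1, 12, 16, -40, 2, -10, -18, -35  ⇒  Σ = -72
Signed area = Σ/2 = -36 (negative ⇒ clockwise traversal).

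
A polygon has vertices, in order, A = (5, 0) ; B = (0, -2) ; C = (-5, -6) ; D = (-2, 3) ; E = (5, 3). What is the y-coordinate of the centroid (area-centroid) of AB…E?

-10/249

Apply Gauss's area formula. First the cross-terms c_i = x_i·y_{i+1} − x_{i+1}·y_i:
  -10, -10, -27, -21, -15  ⇒  2A = -83, A = -41.5.
Then Σ (y_i + y_{i+1})·c_i = 10, so ȳ = 10 / (6·(-41.5)) = -10/249.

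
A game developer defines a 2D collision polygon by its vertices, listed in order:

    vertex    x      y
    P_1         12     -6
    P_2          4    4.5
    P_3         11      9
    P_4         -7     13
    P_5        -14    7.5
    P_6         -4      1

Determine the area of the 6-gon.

214

Apply the surveyor's formula: 2A = Σ (x_i·y_{i+1} − x_{i+1}·y_i), indices taken mod 6.
Cross-terms: 78, -13.5, 206, 129.5, 16, 12  ⇒  Σ = 428
Area = |Σ|/2 = 214.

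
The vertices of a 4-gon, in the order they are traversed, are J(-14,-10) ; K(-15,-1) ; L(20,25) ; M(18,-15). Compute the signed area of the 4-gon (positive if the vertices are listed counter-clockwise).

-815.5

J→K: (-14)(-1) − (-15)(-10) = -136
K→L: (-15)(25) − (20)(-1) = -355
L→M: (20)(-15) − (18)(25) = -750
M→J: (18)(-10) − (-14)(-15) = -390
Σ = -1631
Signed area = Σ/2 = -815.5 (negative ⇒ clockwise traversal).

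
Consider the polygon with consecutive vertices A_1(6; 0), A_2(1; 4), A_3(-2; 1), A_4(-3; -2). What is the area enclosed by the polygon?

26

Apply Gauss's area formula: 2A = Σ (x_i·y_{i+1} − x_{i+1}·y_i), indices taken mod 4.
Σ = (24) + (9) + (7) + (12) = 52
Area = |Σ|/2 = 26.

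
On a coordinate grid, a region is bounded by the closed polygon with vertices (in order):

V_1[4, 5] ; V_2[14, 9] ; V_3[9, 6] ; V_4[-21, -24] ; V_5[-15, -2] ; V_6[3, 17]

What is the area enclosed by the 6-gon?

Apply the surveyor's formula: 2A = Σ (x_i·y_{i+1} − x_{i+1}·y_i), indices taken mod 6.
Σ = (-34) + (3) + (-90) + (-318) + (-249) + (-53) = -741
Area = |Σ|/2 = 370.5.

370.5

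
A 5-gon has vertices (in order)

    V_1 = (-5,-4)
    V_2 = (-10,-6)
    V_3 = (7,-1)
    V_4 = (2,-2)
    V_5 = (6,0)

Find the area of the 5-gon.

Apply the shoelace formula: 2A = Σ (x_i·y_{i+1} − x_{i+1}·y_i), indices taken mod 5.
V_1→V_2: (-5)(-6) − (-10)(-4) = -10
V_2→V_3: (-10)(-1) − (7)(-6) = 52
V_3→V_4: (7)(-2) − (2)(-1) = -12
V_4→V_5: (2)(0) − (6)(-2) = 12
V_5→V_1: (6)(-4) − (-5)(0) = -24
Σ = 18
Area = |Σ|/2 = 9.

9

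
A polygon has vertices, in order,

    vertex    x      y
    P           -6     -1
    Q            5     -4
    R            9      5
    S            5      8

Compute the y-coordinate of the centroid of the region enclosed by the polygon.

23/15

Apply the shoelace (surveyor's) formula. First the cross-terms c_i = x_i·y_{i+1} − x_{i+1}·y_i:
  29, 61, 47, 43  ⇒  2A = 180, A = 90.
Then Σ (y_i + y_{i+1})·c_i = 828, so ȳ = 828 / (6·90) = 23/15.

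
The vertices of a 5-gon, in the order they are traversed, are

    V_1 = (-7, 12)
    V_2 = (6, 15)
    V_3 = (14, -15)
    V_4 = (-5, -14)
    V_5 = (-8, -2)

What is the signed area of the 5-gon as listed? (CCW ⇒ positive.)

-480

V_1→V_2: (-7)(15) − (6)(12) = -177
V_2→V_3: (6)(-15) − (14)(15) = -300
V_3→V_4: (14)(-14) − (-5)(-15) = -271
V_4→V_5: (-5)(-2) − (-8)(-14) = -102
V_5→V_1: (-8)(12) − (-7)(-2) = -110
Σ = -960
Signed area = Σ/2 = -480 (negative ⇒ clockwise traversal).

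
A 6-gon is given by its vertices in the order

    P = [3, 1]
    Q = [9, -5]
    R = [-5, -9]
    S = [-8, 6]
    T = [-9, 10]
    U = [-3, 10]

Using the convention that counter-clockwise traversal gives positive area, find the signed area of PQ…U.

Apply the shoelace (surveyor's) formula: 2A = Σ (x_i·y_{i+1} − x_{i+1}·y_i), indices taken mod 6.
P→Q: (3)(-5) − (9)(1) = -24
Q→R: (9)(-9) − (-5)(-5) = -106
R→S: (-5)(6) − (-8)(-9) = -102
S→T: (-8)(10) − (-9)(6) = -26
T→U: (-9)(10) − (-3)(10) = -60
U→P: (-3)(1) − (3)(10) = -33
Σ = -351
Signed area = Σ/2 = -175.5 (negative ⇒ clockwise traversal).

-175.5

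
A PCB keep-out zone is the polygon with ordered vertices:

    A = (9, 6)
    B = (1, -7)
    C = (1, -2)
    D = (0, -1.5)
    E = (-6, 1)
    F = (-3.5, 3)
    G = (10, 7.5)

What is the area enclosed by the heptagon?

Apply the surveyor's formula: 2A = Σ (x_i·y_{i+1} − x_{i+1}·y_i), indices taken mod 7.
Cross-terms: -69, 5, -1.5, -9, -14.5, -56.25, -7.5  ⇒  Σ = -152.75
Area = |Σ|/2 = 76.375.

76.375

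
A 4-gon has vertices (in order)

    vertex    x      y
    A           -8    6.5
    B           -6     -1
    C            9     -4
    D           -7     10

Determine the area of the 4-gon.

Apply the shoelace formula: 2A = Σ (x_i·y_{i+1} − x_{i+1}·y_i), indices taken mod 4.
Σ = (47) + (33) + (62) + (34.5) = 176.5
Area = |Σ|/2 = 88.25.

88.25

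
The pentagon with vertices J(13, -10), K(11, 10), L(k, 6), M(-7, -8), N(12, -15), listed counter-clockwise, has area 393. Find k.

Write out the shoelace sum; only the two edges meeting at L involve k:
2·Area = [(11·6 − k·10) + (k·(-8) − (-7)·6)] + 516
       = -18·k + 624 = 786
⇒ k = -9.

-9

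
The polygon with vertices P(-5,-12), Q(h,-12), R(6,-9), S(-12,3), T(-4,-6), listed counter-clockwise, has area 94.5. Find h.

15

The doubled signed area Σ (x_i y_{i+1} − x_{i+1} y_i) is linear in h.
With h=0 it equals 144; the coefficient of h is 3 (from the two edges through Q).
So 3·h + 144 = 2·94.5 = 189 ⇒ h = 15.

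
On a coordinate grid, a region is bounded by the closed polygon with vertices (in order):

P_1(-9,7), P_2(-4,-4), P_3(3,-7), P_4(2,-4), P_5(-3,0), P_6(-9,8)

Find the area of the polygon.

Σ = (64) + (40) + (2) + (-12) + (-24) + (9) = 79
Area = |Σ|/2 = 39.5.

39.5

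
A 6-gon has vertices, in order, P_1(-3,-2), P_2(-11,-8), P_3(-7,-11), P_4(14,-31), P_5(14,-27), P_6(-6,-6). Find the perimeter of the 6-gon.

82

|P_1P_2| = √((-8)² + (-6)²) = √100 = 10
|P_2P_3| = √((4)² + (-3)²) = √25 = 5
|P_3P_4| = √((21)² + (-20)²) = √841 = 29
|P_4P_5| = √((0)² + (4)²) = √16 = 4
|P_5P_6| = √((-20)² + (21)²) = √841 = 29
|P_6P_1| = √((3)² + (4)²) = √25 = 5
Perimeter = 10 + 5 + 29 + 4 + 29 + 5 = 82.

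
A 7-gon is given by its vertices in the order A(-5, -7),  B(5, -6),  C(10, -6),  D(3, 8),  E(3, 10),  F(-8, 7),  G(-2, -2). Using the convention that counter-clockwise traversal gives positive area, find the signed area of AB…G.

167

Apply Gauss's area formula: 2A = Σ (x_i·y_{i+1} − x_{i+1}·y_i), indices taken mod 7.
Σ = (65) + (30) + (98) + (6) + (101) + (30) + (4) = 334
Signed area = Σ/2 = 167 (positive ⇒ counter-clockwise traversal).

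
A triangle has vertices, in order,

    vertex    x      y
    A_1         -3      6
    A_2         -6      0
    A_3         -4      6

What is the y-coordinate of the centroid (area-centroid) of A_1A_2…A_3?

Apply Gauss's area formula. First the cross-terms c_i = x_i·y_{i+1} − x_{i+1}·y_i:
  36, -36, -6  ⇒  2A = -6, A = -3.
Then Σ (y_i + y_{i+1})·c_i = -72, so ȳ = -72 / (6·(-3)) = 4.

4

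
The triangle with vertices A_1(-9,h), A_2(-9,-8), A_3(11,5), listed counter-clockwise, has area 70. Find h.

-1

The doubled signed area Σ (x_i y_{i+1} − x_{i+1} y_i) is linear in h.
With h=0 it equals 160; the coefficient of h is 20 (from the two edges through A_1).
So 20·h + 160 = 2·70 = 140 ⇒ h = -1.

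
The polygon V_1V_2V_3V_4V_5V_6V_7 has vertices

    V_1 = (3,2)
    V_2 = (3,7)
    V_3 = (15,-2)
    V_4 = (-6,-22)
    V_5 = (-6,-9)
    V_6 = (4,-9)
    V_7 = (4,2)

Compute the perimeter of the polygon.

84

|V_1V_2| = √((0)² + (5)²) = √25 = 5
|V_2V_3| = √((12)² + (-9)²) = √225 = 15
|V_3V_4| = √((-21)² + (-20)²) = √841 = 29
|V_4V_5| = √((0)² + (13)²) = √169 = 13
|V_5V_6| = √((10)² + (0)²) = √100 = 10
|V_6V_7| = √((0)² + (11)²) = √121 = 11
|V_7V_1| = √((-1)² + (0)²) = √1 = 1
Perimeter = 5 + 15 + 29 + 13 + 10 + 11 + 1 = 84.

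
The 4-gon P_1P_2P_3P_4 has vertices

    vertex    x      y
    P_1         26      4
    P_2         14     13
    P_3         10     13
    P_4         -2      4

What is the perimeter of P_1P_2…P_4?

62

|P_1P_2| = √((-12)² + (9)²) = √225 = 15
|P_2P_3| = √((-4)² + (0)²) = √16 = 4
|P_3P_4| = √((-12)² + (-9)²) = √225 = 15
|P_4P_1| = √((28)² + (0)²) = √784 = 28
Perimeter = 15 + 4 + 15 + 28 = 62.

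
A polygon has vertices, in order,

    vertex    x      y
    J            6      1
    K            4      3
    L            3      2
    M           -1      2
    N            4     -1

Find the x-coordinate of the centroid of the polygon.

19/6

Apply the surveyor's formula. First the cross-terms c_i = x_i·y_{i+1} − x_{i+1}·y_i:
  14, -1, 8, -7, 10  ⇒  2A = 24, A = 12.
Then Σ (x_i + x_{i+1})·c_i = 228, so x̄ = 228 / (6·12) = 19/6.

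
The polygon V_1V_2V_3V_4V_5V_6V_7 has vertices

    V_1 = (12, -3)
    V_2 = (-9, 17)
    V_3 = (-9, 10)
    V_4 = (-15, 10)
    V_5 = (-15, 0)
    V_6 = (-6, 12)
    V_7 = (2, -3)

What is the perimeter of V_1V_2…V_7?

|V_1V_2| = √((-21)² + (20)²) = √841 = 29
|V_2V_3| = √((0)² + (-7)²) = √49 = 7
|V_3V_4| = √((-6)² + (0)²) = √36 = 6
|V_4V_5| = √((0)² + (-10)²) = √100 = 10
|V_5V_6| = √((9)² + (12)²) = √225 = 15
|V_6V_7| = √((8)² + (-15)²) = √289 = 17
|V_7V_1| = √((10)² + (0)²) = √100 = 10
Perimeter = 29 + 7 + 6 + 10 + 15 + 17 + 10 = 94.

94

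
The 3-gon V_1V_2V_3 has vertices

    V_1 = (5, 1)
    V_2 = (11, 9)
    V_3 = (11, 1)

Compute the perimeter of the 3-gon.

|V_1V_2| = √((6)² + (8)²) = √100 = 10
|V_2V_3| = √((0)² + (-8)²) = √64 = 8
|V_3V_1| = √((-6)² + (0)²) = √36 = 6
Perimeter = 10 + 8 + 6 = 24.

24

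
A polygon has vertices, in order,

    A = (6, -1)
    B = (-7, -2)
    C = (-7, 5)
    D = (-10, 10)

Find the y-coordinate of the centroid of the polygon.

Apply the surveyor's formula. First the cross-terms c_i = x_i·y_{i+1} − x_{i+1}·y_i:
  -19, -49, -20, -50  ⇒  2A = -138, A = -69.
Then Σ (y_i + y_{i+1})·c_i = -840, so ȳ = -840 / (6·(-69)) = 140/69.

140/69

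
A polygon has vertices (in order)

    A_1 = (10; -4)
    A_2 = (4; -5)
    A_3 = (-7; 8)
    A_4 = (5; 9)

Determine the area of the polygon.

125

Apply Gauss's area formula: 2A = Σ (x_i·y_{i+1} − x_{i+1}·y_i), indices taken mod 4.
Cross-terms: -34, -3, -103, -110  ⇒  Σ = -250
Area = |Σ|/2 = 125.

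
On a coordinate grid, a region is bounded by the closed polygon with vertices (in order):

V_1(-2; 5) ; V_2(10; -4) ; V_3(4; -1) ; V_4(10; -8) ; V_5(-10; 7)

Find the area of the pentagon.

Σ = (-42) + (6) + (-22) + (-10) + (-36) = -104
Area = |Σ|/2 = 52.

52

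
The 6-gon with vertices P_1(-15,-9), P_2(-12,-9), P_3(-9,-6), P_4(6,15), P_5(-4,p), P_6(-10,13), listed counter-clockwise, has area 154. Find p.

6

Write out the shoelace sum; only the two edges meeting at P_5 involve p:
2·Area = [(6·p − (-4)·15) + ((-4)·13 − (-10)·p)] + 204
       = 16·p + 212 = 308
⇒ p = 6.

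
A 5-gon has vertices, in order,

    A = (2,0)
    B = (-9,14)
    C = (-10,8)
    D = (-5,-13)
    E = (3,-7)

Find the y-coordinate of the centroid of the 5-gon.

Apply Gauss's area formula. First the cross-terms c_i = x_i·y_{i+1} − x_{i+1}·y_i:
  28, 68, 170, 74, 14  ⇒  2A = 354, A = 177.
Then Σ (y_i + y_{i+1})·c_i = -540, so ȳ = -540 / (6·177) = -30/59.

-30/59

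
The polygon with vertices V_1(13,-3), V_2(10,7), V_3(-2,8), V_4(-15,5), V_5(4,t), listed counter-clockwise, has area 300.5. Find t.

Write out the shoelace sum; only the two edges meeting at V_5 involve t:
2·Area = [((-15)·t − 4·5) + (4·(-3) − 13·t)] + 325
       = -28·t + 293 = 601
⇒ t = -11.

-11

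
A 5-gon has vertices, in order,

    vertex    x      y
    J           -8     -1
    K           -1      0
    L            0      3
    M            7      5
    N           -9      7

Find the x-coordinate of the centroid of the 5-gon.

Apply the surveyor's formula. First the cross-terms c_i = x_i·y_{i+1} − x_{i+1}·y_i:
  -1, -3, -21, 94, 65  ⇒  2A = 134, A = 67.
Then Σ (x_i + x_{i+1})·c_i = -1428, so x̄ = -1428 / (6·67) = -238/67.

-238/67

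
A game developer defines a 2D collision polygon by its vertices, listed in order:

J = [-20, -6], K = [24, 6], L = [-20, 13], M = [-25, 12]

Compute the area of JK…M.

Apply the shoelace formula: 2A = Σ (x_i·y_{i+1} − x_{i+1}·y_i), indices taken mod 4.
Cross-terms: 24, 432, 85, 390  ⇒  Σ = 931
Area = |Σ|/2 = 465.5.

465.5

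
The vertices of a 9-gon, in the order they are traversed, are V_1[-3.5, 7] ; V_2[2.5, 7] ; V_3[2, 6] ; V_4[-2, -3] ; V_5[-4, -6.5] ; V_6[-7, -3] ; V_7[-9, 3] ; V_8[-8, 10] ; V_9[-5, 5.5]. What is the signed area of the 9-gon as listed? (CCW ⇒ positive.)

Σ = (-42) + (1) + (6) + (1) + (-33.5) + (-48) + (-66) + (6) + (-15.75) = -191.25
Signed area = Σ/2 = -95.625 (negative ⇒ clockwise traversal).

-95.625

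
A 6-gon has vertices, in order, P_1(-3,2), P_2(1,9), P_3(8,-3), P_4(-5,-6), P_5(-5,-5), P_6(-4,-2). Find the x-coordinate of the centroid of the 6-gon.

Apply the surveyor's formula. First the cross-terms c_i = x_i·y_{i+1} − x_{i+1}·y_i:
  -29, -75, -63, -5, -10, -14  ⇒  2A = -196, A = -98.
Then Σ (x_i + x_{i+1})·c_i = -568, so x̄ = -568 / (6·(-98)) = 142/147.

142/147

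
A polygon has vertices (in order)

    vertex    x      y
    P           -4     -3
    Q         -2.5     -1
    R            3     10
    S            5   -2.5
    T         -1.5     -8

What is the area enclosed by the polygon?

P→Q: (-4)(-1) − (-2.5)(-3) = -3.5
Q→R: (-2.5)(10) − (3)(-1) = -22
R→S: (3)(-2.5) − (5)(10) = -57.5
S→T: (5)(-8) − (-1.5)(-2.5) = -43.75
T→P: (-1.5)(-3) − (-4)(-8) = -27.5
Σ = -154.25
Area = |Σ|/2 = 77.125.

77.125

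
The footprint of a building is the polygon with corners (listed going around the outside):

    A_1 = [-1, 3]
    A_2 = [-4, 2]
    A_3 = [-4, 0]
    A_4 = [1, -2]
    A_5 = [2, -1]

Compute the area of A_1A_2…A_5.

17

Apply Gauss's area formula: 2A = Σ (x_i·y_{i+1} − x_{i+1}·y_i), indices taken mod 5.
Σ = (10) + (8) + (8) + (3) + (5) = 34
Area = |Σ|/2 = 17.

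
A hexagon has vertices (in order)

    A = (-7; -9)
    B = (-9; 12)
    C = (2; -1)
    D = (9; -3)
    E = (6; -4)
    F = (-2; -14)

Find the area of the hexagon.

Σ = (-165) + (-15) + (3) + (-18) + (-92) + (-80) = -367
Area = |Σ|/2 = 183.5.

183.5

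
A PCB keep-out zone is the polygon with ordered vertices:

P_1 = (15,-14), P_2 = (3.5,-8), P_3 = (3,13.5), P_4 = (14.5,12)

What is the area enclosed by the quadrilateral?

Cross-terms: -71, 71.25, -159.75, -383  ⇒  Σ = -542.5
Area = |Σ|/2 = 271.25.

271.25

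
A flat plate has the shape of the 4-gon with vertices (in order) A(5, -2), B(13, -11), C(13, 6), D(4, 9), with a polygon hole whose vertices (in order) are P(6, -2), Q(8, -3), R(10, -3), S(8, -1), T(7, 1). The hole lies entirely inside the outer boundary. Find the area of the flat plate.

Outer boundary:
Apply the surveyor's formula: 2A = Σ (x_i·y_{i+1} − x_{i+1}·y_i), indices taken mod 4.
Σ = (-29) + (221) + (93) + (-53) = 232
Area = |Σ|/2 = 116.
Hole:
Apply the surveyor's formula: 2A = Σ (x_i·y_{i+1} − x_{i+1}·y_i), indices taken mod 5.
Σ = (-2) + (6) + (14) + (15) + (-20) = 13
Area = |Σ|/2 = 6.5.
Net area = 116 − 6.5 = 109.5.

109.5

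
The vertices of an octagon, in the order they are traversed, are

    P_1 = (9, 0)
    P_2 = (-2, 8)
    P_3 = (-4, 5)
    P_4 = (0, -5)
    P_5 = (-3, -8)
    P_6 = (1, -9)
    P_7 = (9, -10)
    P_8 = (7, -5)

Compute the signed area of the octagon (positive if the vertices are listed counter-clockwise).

Apply Gauss's area formula: 2A = Σ (x_i·y_{i+1} − x_{i+1}·y_i), indices taken mod 8.
Cross-terms: 72, 22, 20, -15, 35, 71, 25, 45  ⇒  Σ = 275
Signed area = Σ/2 = 137.5 (positive ⇒ counter-clockwise traversal).

137.5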